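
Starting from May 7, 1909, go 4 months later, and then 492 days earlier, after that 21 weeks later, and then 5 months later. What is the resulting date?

February 27, 1909

Advancing 4 months from May 7, 1909:
month 5 + 4 = 9 → September 1909.
Day 7 is valid in September, giving September 7, 1909.
Going back 492 days from September 7, 1909:
Going back 7 days from September 7, 1909 reaches the end of the previous month; 492 − 7 = 485 left.
August 1909 has 31 days: 485 − 31 = 454 left.
July 1909 has 31 days: 454 − 31 = 423 left.
June 1909 has 30 days: 423 − 30 = 393 left.
May 1909 has 31 days: 393 − 31 = 362 left.
April 1909 has 30 days: 362 − 30 = 332 left.
March 1909 has 31 days: 332 − 31 = 301 left.
February 1909 has 28 days (1909 is not a leap year): 301 − 28 = 273 left.
January 1909 has 31 days: 273 − 31 = 242 left.
December 1908 has 31 days: 242 − 31 = 211 left.
November 1908 has 30 days: 211 − 30 = 181 left.
October 1908 has 31 days: 181 − 31 = 150 left.
September 1908 has 30 days: 150 − 30 = 120 left.
August 1908 has 31 days: 120 − 31 = 89 left.
July 1908 has 31 days: 89 − 31 = 58 left.
June 1908 has 30 days: 58 − 30 = 28 left.
May 1908 has 31 days; 31 − 28 = 3 → May 3, 1908.
Adding 21 weeks (= 147 days) from May 3, 1908:
May has 31 days, so 31 − 3 = 28 days remain after May 3, 1908; 147 − 28 = 119 left.
June 1908 has 30 days: 119 − 30 = 89 left.
July 1908 has 31 days: 89 − 31 = 58 left.
August 1908 has 31 days: 58 − 31 = 27 left.
27 days into September 1908 → September 27, 1908.
Advancing 5 months from September 27, 1908:
month 9 + 5 = 14, which is month 2 of year 1909 → February 1909.
Day 27 is valid in February, giving February 27, 1909.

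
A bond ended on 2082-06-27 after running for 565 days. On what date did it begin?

Going back 565 days from June 27, 2082.
Going back 27 days from June 27, 2082 reaches the end of the previous month; 565 − 27 = 538 left.
May 2082 has 31 days: 538 − 31 = 507 left.
April 2082 has 30 days: 507 − 30 = 477 left.
March 2082 has 31 days: 477 − 31 = 446 left.
February 2082 has 28 days (2082 is not a leap year): 446 − 28 = 418 left.
January 2082 has 31 days: 418 − 31 = 387 left.
December 2081 has 31 days: 387 − 31 = 356 left.
November 2081 has 30 days: 356 − 30 = 326 left.
October 2081 has 31 days: 326 − 31 = 295 left.
September 2081 has 30 days: 295 − 30 = 265 left.
August 2081 has 31 days: 265 − 31 = 234 left.
July 2081 has 31 days: 234 − 31 = 203 left.
June 2081 has 30 days: 203 − 30 = 173 left.
May 2081 has 31 days: 173 − 31 = 142 left.
April 2081 has 30 days: 142 − 30 = 112 left.
March 2081 has 31 days: 112 − 31 = 81 left.
February 2081 has 28 days (2081 is not a leap year): 81 − 28 = 53 left.
January 2081 has 31 days: 53 − 31 = 22 left.
December 2080 has 31 days; 31 − 22 = 9 → December 9, 2080.

December 9, 2080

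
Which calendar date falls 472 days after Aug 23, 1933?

Adding 472 days from August 23, 1933.
August has 31 days, so 31 − 23 = 8 days remain after August 23, 1933; 472 − 8 = 464 left.
September 1933 has 30 days: 464 − 30 = 434 left.
October 1933 has 31 days: 434 − 31 = 403 left.
November 1933 has 30 days: 403 − 30 = 373 left.
December 1933 has 31 days: 373 − 31 = 342 left.
January 1934 has 31 days: 342 − 31 = 311 left.
February 1934 has 28 days (1934 is not a leap year): 311 − 28 = 283 left.
March 1934 has 31 days: 283 − 31 = 252 left.
April 1934 has 30 days: 252 − 30 = 222 left.
May 1934 has 31 days: 222 − 31 = 191 left.
June 1934 has 30 days: 191 − 30 = 161 left.
July 1934 has 31 days: 161 − 31 = 130 left.
August 1934 has 31 days: 130 − 31 = 99 left.
September 1934 has 30 days: 99 − 30 = 69 left.
October 1934 has 31 days: 69 − 31 = 38 left.
November 1934 has 30 days: 38 − 30 = 8 left.
8 days into December 1934 → December 8, 1934.

December 8, 1934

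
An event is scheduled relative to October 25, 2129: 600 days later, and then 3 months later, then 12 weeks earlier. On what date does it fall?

Advancing 600 days from October 25, 2129:
October has 31 days, so 31 − 25 = 6 days remain after October 25, 2129; 600 − 6 = 594 left.
November 2129 has 30 days: 594 − 30 = 564 left.
December 2129 has 31 days: 564 − 31 = 533 left.
January 2130 has 31 days: 533 − 31 = 502 left.
February 2130 has 28 days (2130 is not a leap year): 502 − 28 = 474 left.
March 2130 has 31 days: 474 − 31 = 443 left.
April 2130 has 30 days: 443 − 30 = 413 left.
May 2130 has 31 days: 413 − 31 = 382 left.
June 2130 has 30 days: 382 − 30 = 352 left.
July 2130 has 31 days: 352 − 31 = 321 left.
August 2130 has 31 days: 321 − 31 = 290 left.
September 2130 has 30 days: 290 − 30 = 260 left.
October 2130 has 31 days: 260 − 31 = 229 left.
November 2130 has 30 days: 229 − 30 = 199 left.
December 2130 has 31 days: 199 − 31 = 168 left.
January 2131 has 31 days: 168 − 31 = 137 left.
February 2131 has 28 days (2131 is not a leap year): 137 − 28 = 109 left.
March 2131 has 31 days: 109 − 31 = 78 left.
April 2131 has 30 days: 78 − 30 = 48 left.
May 2131 has 31 days: 48 − 31 = 17 left.
17 days into June 2131 → June 17, 2131.
Advancing 3 months from June 17, 2131:
month 6 + 3 = 9 → September 2131.
Day 17 is valid in September, giving September 17, 2131.
Going back 12 weeks (= 84 days) from September 17, 2131:
Going back 17 days from September 17, 2131 reaches the end of the previous month; 84 − 17 = 67 left.
August 2131 has 31 days: 67 − 31 = 36 left.
July 2131 has 31 days: 36 − 31 = 5 left.
June 2131 has 30 days; 30 − 5 = 25 → June 25, 2131.

June 25, 2131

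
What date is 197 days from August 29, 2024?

Counting forward 197 days from August 29, 2024.
August has 31 days, so 31 − 29 = 2 days remain after August 29, 2024; 197 − 2 = 195 left.
September 2024 has 30 days: 195 − 30 = 165 left.
October 2024 has 31 days: 165 − 31 = 134 left.
November 2024 has 30 days: 134 − 30 = 104 left.
December 2024 has 31 days: 104 − 31 = 73 left.
January 2025 has 31 days: 73 − 31 = 42 left.
February 2025 has 28 days (2025 is not a leap year): 42 − 28 = 14 left.
14 days into March 2025 → March 14, 2025.

March 14, 2025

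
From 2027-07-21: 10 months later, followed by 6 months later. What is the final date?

November 21, 2028

Advancing 10 months from July 21, 2027:
month 7 + 10 = 17, which is month 5 of year 2028 → May 2028.
Day 21 is valid in May, giving May 21, 2028.
Counting forward 6 months from May 21, 2028:
month 5 + 6 = 11 → November 2028.
Day 21 is valid in November, giving November 21, 2028.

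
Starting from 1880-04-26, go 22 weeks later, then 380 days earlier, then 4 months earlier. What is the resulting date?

May 13, 1879

Adding 22 weeks (= 154 days) from April 26, 1880:
April has 30 days, so 30 − 26 = 4 days remain after April 26, 1880; 154 − 4 = 150 left.
May 1880 has 31 days: 150 − 31 = 119 left.
June 1880 has 30 days: 119 − 30 = 89 left.
July 1880 has 31 days: 89 − 31 = 58 left.
August 1880 has 31 days: 58 − 31 = 27 left.
27 days into September 1880 → September 27, 1880.
Subtracting 380 days from September 27, 1880:
Going back 27 days from September 27, 1880 reaches the end of the previous month; 380 − 27 = 353 left.
August 1880 has 31 days: 353 − 31 = 322 left.
July 1880 has 31 days: 322 − 31 = 291 left.
June 1880 has 30 days: 291 − 30 = 261 left.
May 1880 has 31 days: 261 − 31 = 230 left.
April 1880 has 30 days: 230 − 30 = 200 left.
March 1880 has 31 days: 200 − 31 = 169 left.
February 1880 has 29 days (1880 is a leap year): 169 − 29 = 140 left.
January 1880 has 31 days: 140 − 31 = 109 left.
December 1879 has 31 days: 109 − 31 = 78 left.
November 1879 has 30 days: 78 − 30 = 48 left.
October 1879 has 31 days: 48 − 31 = 17 left.
September 1879 has 30 days; 30 − 17 = 13 → September 13, 1879.
Subtracting 4 months from September 13, 1879:
month 9 − 4 = 5 → May 1879.
Day 13 is valid in May, giving May 13, 1879.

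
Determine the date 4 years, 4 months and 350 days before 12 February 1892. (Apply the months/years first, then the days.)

Counting back 4 years, 4 months and 350 days from February 12, 1892: first the month/year part, then the days.
-4 years → 1888; month 2 − 4 = -2, which is month 10 of year 1887 → October 1887.
Day 12 is valid in October, giving October 12, 1887.
Now subtract 350 days from October 12, 1887.
Going back 12 days from October 12, 1887 reaches the end of the previous month; 350 − 12 = 338 left.
September 1887 has 30 days: 338 − 30 = 308 left.
August 1887 has 31 days: 308 − 31 = 277 left.
July 1887 has 31 days: 277 − 31 = 246 left.
June 1887 has 30 days: 246 − 30 = 216 left.
May 1887 has 31 days: 216 − 31 = 185 left.
April 1887 has 30 days: 185 − 30 = 155 left.
March 1887 has 31 days: 155 − 31 = 124 left.
February 1887 has 28 days (1887 is not a leap year): 124 − 28 = 96 left.
January 1887 has 31 days: 96 − 31 = 65 left.
December 1886 has 31 days: 65 − 31 = 34 left.
November 1886 has 30 days: 34 − 30 = 4 left.
October 1886 has 31 days; 31 − 4 = 27 → October 27, 1886.

October 27, 1886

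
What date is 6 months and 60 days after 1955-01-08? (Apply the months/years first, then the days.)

Advancing 6 months and 60 days from January 8, 1955: first the month/year part, then the days.
month 1 + 6 = 7 → July 1955.
Day 8 is valid in July, giving July 8, 1955.
Now add 60 days from July 8, 1955.
July has 31 days, so 31 − 8 = 23 days remain after July 8, 1955; 60 − 23 = 37 left.
August 1955 has 31 days: 37 − 31 = 6 left.
6 days into September 1955 → September 6, 1955.

September 6, 1955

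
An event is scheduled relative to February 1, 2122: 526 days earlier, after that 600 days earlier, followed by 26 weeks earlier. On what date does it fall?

Counting back 526 days from February 1, 2122:
Going back 1 day from February 1, 2122 reaches the end of the previous month; 526 − 1 = 525 left.
January 2122 has 31 days: 525 − 31 = 494 left.
December 2121 has 31 days: 494 − 31 = 463 left.
November 2121 has 30 days: 463 − 30 = 433 left.
October 2121 has 31 days: 433 − 31 = 402 left.
September 2121 has 30 days: 402 − 30 = 372 left.
August 2121 has 31 days: 372 − 31 = 341 left.
July 2121 has 31 days: 341 − 31 = 310 left.
June 2121 has 30 days: 310 − 30 = 280 left.
May 2121 has 31 days: 280 − 31 = 249 left.
April 2121 has 30 days: 249 − 30 = 219 left.
March 2121 has 31 days: 219 − 31 = 188 left.
February 2121 has 28 days (2121 is not a leap year): 188 − 28 = 160 left.
January 2121 has 31 days: 160 − 31 = 129 left.
December 2120 has 31 days: 129 − 31 = 98 left.
November 2120 has 30 days: 98 − 30 = 68 left.
October 2120 has 31 days: 68 − 31 = 37 left.
September 2120 has 30 days: 37 − 30 = 7 left.
August 2120 has 31 days; 31 − 7 = 24 → August 24, 2120.
Subtracting 600 days from August 24, 2120:
Going back 24 days from August 24, 2120 reaches the end of the previous month; 600 − 24 = 576 left.
July 2120 has 31 days: 576 − 31 = 545 left.
June 2120 has 30 days: 545 − 30 = 515 left.
May 2120 has 31 days: 515 − 31 = 484 left.
April 2120 has 30 days: 484 − 30 = 454 left.
March 2120 has 31 days: 454 − 31 = 423 left.
February 2120 has 29 days (2120 is a leap year): 423 − 29 = 394 left.
January 2120 has 31 days: 394 − 31 = 363 left.
December 2119 has 31 days: 363 − 31 = 332 left.
November 2119 has 30 days: 332 − 30 = 302 left.
October 2119 has 31 days: 302 − 31 = 271 left.
September 2119 has 30 days: 271 − 30 = 241 left.
August 2119 has 31 days: 241 − 31 = 210 left.
July 2119 has 31 days: 210 − 31 = 179 left.
June 2119 has 30 days: 179 − 30 = 149 left.
May 2119 has 31 days: 149 − 31 = 118 left.
April 2119 has 30 days: 118 − 30 = 88 left.
March 2119 has 31 days: 88 − 31 = 57 left.
February 2119 has 28 days (2119 is not a leap year): 57 − 28 = 29 left.
January 2119 has 31 days; 31 − 29 = 2 → January 2, 2119.
Subtracting 26 weeks (= 182 days) from January 2, 2119:
Going back 2 days from January 2, 2119 reaches the end of the previous month; 182 − 2 = 180 left.
December 2118 has 31 days: 180 − 31 = 149 left.
November 2118 has 30 days: 149 − 30 = 119 left.
October 2118 has 31 days: 119 − 31 = 88 left.
September 2118 has 30 days: 88 − 30 = 58 left.
August 2118 has 31 days: 58 − 31 = 27 left.
July 2118 has 31 days; 31 − 27 = 4 → July 4, 2118.

July 4, 2118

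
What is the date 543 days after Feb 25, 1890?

Adding 543 days from February 25, 1890.
February has 28 days, so 28 − 25 = 3 days remain after February 25, 1890; 543 − 3 = 540 left.
March 1890 has 31 days: 540 − 31 = 509 left.
April 1890 has 30 days: 509 − 30 = 479 left.
May 1890 has 31 days: 479 − 31 = 448 left.
June 1890 has 30 days: 448 − 30 = 418 left.
July 1890 has 31 days: 418 − 31 = 387 left.
August 1890 has 31 days: 387 − 31 = 356 left.
September 1890 has 30 days: 356 − 30 = 326 left.
October 1890 has 31 days: 326 − 31 = 295 left.
November 1890 has 30 days: 295 − 30 = 265 left.
December 1890 has 31 days: 265 − 31 = 234 left.
January 1891 has 31 days: 234 − 31 = 203 left.
February 1891 has 28 days (1891 is not a leap year): 203 − 28 = 175 left.
March 1891 has 31 days: 175 − 31 = 144 left.
April 1891 has 30 days: 144 − 30 = 114 left.
May 1891 has 31 days: 114 − 31 = 83 left.
June 1891 has 30 days: 83 − 30 = 53 left.
July 1891 has 31 days: 53 − 31 = 22 left.
22 days into August 1891 → August 22, 1891.

August 22, 1891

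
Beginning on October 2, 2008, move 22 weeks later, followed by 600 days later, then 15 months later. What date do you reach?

Counting forward 22 weeks (= 154 days) from October 2, 2008:
October has 31 days, so 31 − 2 = 29 days remain after October 2, 2008; 154 − 29 = 125 left.
November 2008 has 30 days: 125 − 30 = 95 left.
December 2008 has 31 days: 95 − 31 = 64 left.
January 2009 has 31 days: 64 − 31 = 33 left.
February 2009 has 28 days (2009 is not a leap year): 33 − 28 = 5 left.
5 days into March 2009 → March 5, 2009.
Counting forward 600 days from March 5, 2009:
March has 31 days, so 31 − 5 = 26 days remain after March 5, 2009; 600 − 26 = 574 left.
April 2009 has 30 days: 574 − 30 = 544 left.
May 2009 has 31 days: 544 − 31 = 513 left.
June 2009 has 30 days: 513 − 30 = 483 left.
July 2009 has 31 days: 483 − 31 = 452 left.
August 2009 has 31 days: 452 − 31 = 421 left.
September 2009 has 30 days: 421 − 30 = 391 left.
October 2009 has 31 days: 391 − 31 = 360 left.
November 2009 has 30 days: 360 − 30 = 330 left.
December 2009 has 31 days: 330 − 31 = 299 left.
January 2010 has 31 days: 299 − 31 = 268 left.
February 2010 has 28 days (2010 is not a leap year): 268 − 28 = 240 left.
March 2010 has 31 days: 240 − 31 = 209 left.
April 2010 has 30 days: 209 − 30 = 179 left.
May 2010 has 31 days: 179 − 31 = 148 left.
June 2010 has 30 days: 148 − 30 = 118 left.
July 2010 has 31 days: 118 − 31 = 87 left.
August 2010 has 31 days: 87 − 31 = 56 left.
September 2010 has 30 days: 56 − 30 = 26 left.
26 days into October 2010 → October 26, 2010.
Counting forward 15 months from October 26, 2010:
month 10 + 15 = 25, which is month 1 of year 2012 → January 2012.
Day 26 is valid in January, giving January 26, 2012.

January 26, 2012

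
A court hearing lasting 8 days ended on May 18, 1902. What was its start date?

Going back 8 days from May 18, 1902.
18 − 8 = 10, still in May 1902.

May 10, 1902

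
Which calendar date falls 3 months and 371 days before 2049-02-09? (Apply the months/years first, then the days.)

November 4, 2047

Subtracting 3 months and 371 days from February 9, 2049: first the month/year part, then the days.
month 2 − 3 = -1, which is month 11 of year 2048 → November 2048.
Day 9 is valid in November, giving November 9, 2048.
Now subtract 371 days from November 9, 2048.
Going back 9 days from November 9, 2048 reaches the end of the previous month; 371 − 9 = 362 left.
October 2048 has 31 days: 362 − 31 = 331 left.
September 2048 has 30 days: 331 − 30 = 301 left.
August 2048 has 31 days: 301 − 31 = 270 left.
July 2048 has 31 days: 270 − 31 = 239 left.
June 2048 has 30 days: 239 − 30 = 209 left.
May 2048 has 31 days: 209 − 31 = 178 left.
April 2048 has 30 days: 178 − 30 = 148 left.
March 2048 has 31 days: 148 − 31 = 117 left.
February 2048 has 29 days (2048 is a leap year): 117 − 29 = 88 left.
January 2048 has 31 days: 88 − 31 = 57 left.
December 2047 has 31 days: 57 − 31 = 26 left.
November 2047 has 30 days; 30 − 26 = 4 → November 4, 2047.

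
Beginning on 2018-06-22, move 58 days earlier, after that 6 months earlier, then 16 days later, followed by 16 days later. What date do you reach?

November 26, 2017

Counting back 58 days from June 22, 2018:
Going back 22 days from June 22, 2018 reaches the end of the previous month; 58 − 22 = 36 left.
May 2018 has 31 days: 36 − 31 = 5 left.
April 2018 has 30 days; 30 − 5 = 25 → April 25, 2018.
Counting back 6 months from April 25, 2018:
month 4 − 6 = -2, which is month 10 of year 2017 → October 2017.
Day 25 is valid in October, giving October 25, 2017.
Advancing 16 days from October 25, 2017:
October has 31 days, so 31 − 25 = 6 days remain after October 25, 2017; 16 − 6 = 10 left.
10 days into November 2017 → November 10, 2017.
Advancing 16 days from November 10, 2017:
November has 30 days; 10 + 16 = 26, still in November.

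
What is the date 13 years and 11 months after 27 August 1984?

July 27, 1998

Advancing 13 years and 11 months from August 27, 1984.
+13 years → 1997; month 8 + 11 = 19, which is month 7 of year 1998 → July 1998.
Day 27 is valid in July, giving July 27, 1998.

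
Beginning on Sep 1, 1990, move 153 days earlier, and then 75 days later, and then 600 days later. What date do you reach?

February 5, 1992

Going back 153 days from September 1, 1990:
Going back 1 day from September 1, 1990 reaches the end of the previous month; 153 − 1 = 152 left.
August 1990 has 31 days: 152 − 31 = 121 left.
July 1990 has 31 days: 121 − 31 = 90 left.
June 1990 has 30 days: 90 − 30 = 60 left.
May 1990 has 31 days: 60 − 31 = 29 left.
April 1990 has 30 days; 30 − 29 = 1 → April 1, 1990.
Adding 75 days from April 1, 1990:
April has 30 days, so 30 − 1 = 29 days remain after April 1, 1990; 75 − 29 = 46 left.
May 1990 has 31 days: 46 − 31 = 15 left.
15 days into June 1990 → June 15, 1990.
Adding 600 days from June 15, 1990:
June has 30 days, so 30 − 15 = 15 days remain after June 15, 1990; 600 − 15 = 585 left.
July 1990 has 31 days: 585 − 31 = 554 left.
August 1990 has 31 days: 554 − 31 = 523 left.
September 1990 has 30 days: 523 − 30 = 493 left.
October 1990 has 31 days: 493 − 31 = 462 left.
November 1990 has 30 days: 462 − 30 = 432 left.
December 1990 has 31 days: 432 − 31 = 401 left.
January 1991 has 31 days: 401 − 31 = 370 left.
February 1991 has 28 days (1991 is not a leap year): 370 − 28 = 342 left.
March 1991 has 31 days: 342 − 31 = 311 left.
April 1991 has 30 days: 311 − 30 = 281 left.
May 1991 has 31 days: 281 − 31 = 250 left.
June 1991 has 30 days: 250 − 30 = 220 left.
July 1991 has 31 days: 220 − 31 = 189 left.
August 1991 has 31 days: 189 − 31 = 158 left.
September 1991 has 30 days: 158 − 30 = 128 left.
October 1991 has 31 days: 128 − 31 = 97 left.
November 1991 has 30 days: 97 − 30 = 67 left.
December 1991 has 31 days: 67 − 31 = 36 left.
January 1992 has 31 days: 36 − 31 = 5 left.
5 days into February 1992 → February 5, 1992.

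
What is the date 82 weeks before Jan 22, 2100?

Subtracting 82 weeks = 574 days from January 22, 2100.
Going back 22 days from January 22, 2100 reaches the end of the previous month; 574 − 22 = 552 left.
December 2099 has 31 days: 552 − 31 = 521 left.
November 2099 has 30 days: 521 − 30 = 491 left.
October 2099 has 31 days: 491 − 31 = 460 left.
September 2099 has 30 days: 460 − 30 = 430 left.
August 2099 has 31 days: 430 − 31 = 399 left.
July 2099 has 31 days: 399 − 31 = 368 left.
June 2099 has 30 days: 368 − 30 = 338 left.
May 2099 has 31 days: 338 − 31 = 307 left.
April 2099 has 30 days: 307 − 30 = 277 left.
March 2099 has 31 days: 277 − 31 = 246 left.
February 2099 has 28 days (2099 is not a leap year): 246 − 28 = 218 left.
January 2099 has 31 days: 218 − 31 = 187 left.
December 2098 has 31 days: 187 − 31 = 156 left.
November 2098 has 30 days: 156 − 30 = 126 left.
October 2098 has 31 days: 126 − 31 = 95 left.
September 2098 has 30 days: 95 − 30 = 65 left.
August 2098 has 31 days: 65 − 31 = 34 left.
July 2098 has 31 days: 34 − 31 = 3 left.
June 2098 has 30 days; 30 − 3 = 27 → June 27, 2098.

June 27, 2098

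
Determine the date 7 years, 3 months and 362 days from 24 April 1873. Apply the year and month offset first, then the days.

July 21, 1881

Counting forward 7 years, 3 months and 362 days from April 24, 1873: first the month/year part, then the days.
+7 years → 1880; month 4 + 3 = 7 → July 1880.
Day 24 is valid in July, giving July 24, 1880.
Now add 362 days from July 24, 1880.
July has 31 days, so 31 − 24 = 7 days remain after July 24, 1880; 362 − 7 = 355 left.
August 1880 has 31 days: 355 − 31 = 324 left.
September 1880 has 30 days: 324 − 30 = 294 left.
October 1880 has 31 days: 294 − 31 = 263 left.
November 1880 has 30 days: 263 − 30 = 233 left.
December 1880 has 31 days: 233 − 31 = 202 left.
January 1881 has 31 days: 202 − 31 = 171 left.
February 1881 has 28 days (1881 is not a leap year): 171 − 28 = 143 left.
March 1881 has 31 days: 143 − 31 = 112 left.
April 1881 has 30 days: 112 − 30 = 82 left.
May 1881 has 31 days: 82 − 31 = 51 left.
June 1881 has 30 days: 51 − 30 = 21 left.
21 days into July 1881 → July 21, 1881.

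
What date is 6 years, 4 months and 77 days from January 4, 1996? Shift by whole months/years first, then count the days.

July 20, 2002

Counting forward 6 years, 4 months and 77 days from January 4, 1996: first the month/year part, then the days.
+6 years → 2002; month 1 + 4 = 5 → May 2002.
Day 4 is valid in May, giving May 4, 2002.
Now add 77 days from May 4, 2002.
May has 31 days, so 31 − 4 = 27 days remain after May 4, 2002; 77 − 27 = 50 left.
June 2002 has 30 days: 50 − 30 = 20 left.
20 days into July 2002 → July 20, 2002.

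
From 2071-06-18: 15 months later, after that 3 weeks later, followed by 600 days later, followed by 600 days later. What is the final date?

January 22, 2076

Counting forward 15 months from June 18, 2071:
month 6 + 15 = 21, which is month 9 of year 2072 → September 2072.
Day 18 is valid in September, giving September 18, 2072.
Adding 3 weeks (= 21 days) from September 18, 2072:
September has 30 days, so 30 − 18 = 12 days remain after September 18, 2072; 21 − 12 = 9 left.
9 days into October 2072 → October 9, 2072.
Adding 600 days from October 9, 2072:
October has 31 days, so 31 − 9 = 22 days remain after October 9, 2072; 600 − 22 = 578 left.
November 2072 has 30 days: 578 − 30 = 548 left.
December 2072 has 31 days: 548 − 31 = 517 left.
January 2073 has 31 days: 517 − 31 = 486 left.
February 2073 has 28 days (2073 is not a leap year): 486 − 28 = 458 left.
March 2073 has 31 days: 458 − 31 = 427 left.
April 2073 has 30 days: 427 − 30 = 397 left.
May 2073 has 31 days: 397 − 31 = 366 left.
June 2073 has 30 days: 366 − 30 = 336 left.
July 2073 has 31 days: 336 − 31 = 305 left.
August 2073 has 31 days: 305 − 31 = 274 left.
September 2073 has 30 days: 274 − 30 = 244 left.
October 2073 has 31 days: 244 − 31 = 213 left.
November 2073 has 30 days: 213 − 30 = 183 left.
December 2073 has 31 days: 183 − 31 = 152 left.
January 2074 has 31 days: 152 − 31 = 121 left.
February 2074 has 28 days (2074 is not a leap year): 121 − 28 = 93 left.
March 2074 has 31 days: 93 − 31 = 62 left.
April 2074 has 30 days: 62 − 30 = 32 left.
May 2074 has 31 days: 32 − 31 = 1 left.
1 day into June 2074 → June 1, 2074.
Advancing 600 days from June 1, 2074:
June has 30 days, so 30 − 1 = 29 days remain after June 1, 2074; 600 − 29 = 571 left.
July 2074 has 31 days: 571 − 31 = 540 left.
August 2074 has 31 days: 540 − 31 = 509 left.
September 2074 has 30 days: 509 − 30 = 479 left.
October 2074 has 31 days: 479 − 31 = 448 left.
November 2074 has 30 days: 448 − 30 = 418 left.
December 2074 has 31 days: 418 − 31 = 387 left.
January 2075 has 31 days: 387 − 31 = 356 left.
February 2075 has 28 days (2075 is not a leap year): 356 − 28 = 328 left.
March 2075 has 31 days: 328 − 31 = 297 left.
April 2075 has 30 days: 297 − 30 = 267 left.
May 2075 has 31 days: 267 − 31 = 236 left.
June 2075 has 30 days: 236 − 30 = 206 left.
July 2075 has 31 days: 206 − 31 = 175 left.
August 2075 has 31 days: 175 − 31 = 144 left.
September 2075 has 30 days: 144 − 30 = 114 left.
October 2075 has 31 days: 114 − 31 = 83 left.
November 2075 has 30 days: 83 − 30 = 53 left.
December 2075 has 31 days: 53 − 31 = 22 left.
22 days into January 2076 → January 22, 2076.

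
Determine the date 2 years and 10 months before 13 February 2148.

Counting back 2 years and 10 months from February 13, 2148.
-2 years → 2146; month 2 − 10 = -8, which is month 4 of year 2145 → April 2145.
Day 13 is valid in April, giving April 13, 2145.

April 13, 2145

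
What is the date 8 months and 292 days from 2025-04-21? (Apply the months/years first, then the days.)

October 9, 2026

Counting forward 8 months and 292 days from April 21, 2025: first the month/year part, then the days.
month 4 + 8 = 12 → December 2025.
Day 21 is valid in December, giving December 21, 2025.
Now add 292 days from December 21, 2025.
December has 31 days, so 31 − 21 = 10 days remain after December 21, 2025; 292 − 10 = 282 left.
January 2026 has 31 days: 282 − 31 = 251 left.
February 2026 has 28 days (2026 is not a leap year): 251 − 28 = 223 left.
March 2026 has 31 days: 223 − 31 = 192 left.
April 2026 has 30 days: 192 − 30 = 162 left.
May 2026 has 31 days: 162 − 31 = 131 left.
June 2026 has 30 days: 131 − 30 = 101 left.
July 2026 has 31 days: 101 − 31 = 70 left.
August 2026 has 31 days: 70 − 31 = 39 left.
September 2026 has 30 days: 39 − 30 = 9 left.
9 days into October 2026 → October 9, 2026.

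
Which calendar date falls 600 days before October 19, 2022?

Subtracting 600 days from October 19, 2022.
Going back 19 days from October 19, 2022 reaches the end of the previous month; 600 − 19 = 581 left.
September 2022 has 30 days: 581 − 30 = 551 left.
August 2022 has 31 days: 551 − 31 = 520 left.
July 2022 has 31 days: 520 − 31 = 489 left.
June 2022 has 30 days: 489 − 30 = 459 left.
May 2022 has 31 days: 459 − 31 = 428 left.
April 2022 has 30 days: 428 − 30 = 398 left.
March 2022 has 31 days: 398 − 31 = 367 left.
February 2022 has 28 days (2022 is not a leap year): 367 − 28 = 339 left.
January 2022 has 31 days: 339 − 31 = 308 left.
December 2021 has 31 days: 308 − 31 = 277 left.
November 2021 has 30 days: 277 − 30 = 247 left.
October 2021 has 31 days: 247 − 31 = 216 left.
September 2021 has 30 days: 216 − 30 = 186 left.
August 2021 has 31 days: 186 − 31 = 155 left.
July 2021 has 31 days: 155 − 31 = 124 left.
June 2021 has 30 days: 124 − 30 = 94 left.
May 2021 has 31 days: 94 − 31 = 63 left.
April 2021 has 30 days: 63 − 30 = 33 left.
March 2021 has 31 days: 33 − 31 = 2 left.
February 2021 has 28 days; 28 − 2 = 26 → February 26, 2021.

February 26, 2021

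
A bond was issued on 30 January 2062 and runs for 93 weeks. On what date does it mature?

November 12, 2063

Adding 93 weeks = 651 days from January 30, 2062.
January has 31 days, so 31 − 30 = 1 day remains after January 30, 2062; 651 − 1 = 650 left.
February 2062 has 28 days (2062 is not a leap year): 650 − 28 = 622 left.
March 2062 has 31 days: 622 − 31 = 591 left.
April 2062 has 30 days: 591 − 30 = 561 left.
May 2062 has 31 days: 561 − 31 = 530 left.
June 2062 has 30 days: 530 − 30 = 500 left.
July 2062 has 31 days: 500 − 31 = 469 left.
August 2062 has 31 days: 469 − 31 = 438 left.
September 2062 has 30 days: 438 − 30 = 408 left.
October 2062 has 31 days: 408 − 31 = 377 left.
November 2062 has 30 days: 377 − 30 = 347 left.
December 2062 has 31 days: 347 − 31 = 316 left.
January 2063 has 31 days: 316 − 31 = 285 left.
February 2063 has 28 days (2063 is not a leap year): 285 − 28 = 257 left.
March 2063 has 31 days: 257 − 31 = 226 left.
April 2063 has 30 days: 226 − 30 = 196 left.
May 2063 has 31 days: 196 − 31 = 165 left.
June 2063 has 30 days: 165 − 30 = 135 left.
July 2063 has 31 days: 135 − 31 = 104 left.
August 2063 has 31 days: 104 − 31 = 73 left.
September 2063 has 30 days: 73 − 30 = 43 left.
October 2063 has 31 days: 43 − 31 = 12 left.
12 days into November 2063 → November 12, 2063.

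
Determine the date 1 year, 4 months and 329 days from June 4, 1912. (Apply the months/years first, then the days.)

Counting forward 1 year, 4 months and 329 days from June 4, 1912: first the month/year part, then the days.
+1 year → 1913; month 6 + 4 = 10 → October 1913.
Day 4 is valid in October, giving October 4, 1913.
Now add 329 days from October 4, 1913.
October has 31 days, so 31 − 4 = 27 days remain after October 4, 1913; 329 − 27 = 302 left.
November 1913 has 30 days: 302 − 30 = 272 left.
December 1913 has 31 days: 272 − 31 = 241 left.
January 1914 has 31 days: 241 − 31 = 210 left.
February 1914 has 28 days (1914 is not a leap year): 210 − 28 = 182 left.
March 1914 has 31 days: 182 − 31 = 151 left.
April 1914 has 30 days: 151 − 30 = 121 left.
May 1914 has 31 days: 121 − 31 = 90 left.
June 1914 has 30 days: 90 − 30 = 60 left.
July 1914 has 31 days: 60 − 31 = 29 left.
29 days into August 1914 → August 29, 1914.

August 29, 1914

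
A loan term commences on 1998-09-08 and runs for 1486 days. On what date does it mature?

Adding 1486 days from September 8, 1998.
September has 30 days, so 30 − 8 = 22 days remain after September 8, 1998; 1486 − 22 = 1464 left.
October 1998 has 31 days: 1464 − 31 = 1433 left.
November 1998 has 30 days: 1433 − 30 = 1403 left.
December 1998 has 31 days: 1403 − 31 = 1372 left.
January 1999 has 31 days: 1372 − 31 = 1341 left.
February 1999 has 28 days (1999 is not a leap year): 1341 − 28 = 1313 left.
March 1999 has 31 days: 1313 − 31 = 1282 left.
April 1999 has 30 days: 1282 − 30 = 1252 left.
May 1999 has 31 days: 1252 − 31 = 1221 left.
June 1999 has 30 days: 1221 − 30 = 1191 left.
July 1999 has 31 days: 1191 − 31 = 1160 left.
August 1999 has 31 days: 1160 − 31 = 1129 left.
September 1999 has 30 days: 1129 − 30 = 1099 left.
October 1999 has 31 days: 1099 − 31 = 1068 left.
November 1999 has 30 days: 1068 − 30 = 1038 left.
December 1999 has 31 days: 1038 − 31 = 1007 left.
January 2000 has 31 days: 1007 − 31 = 976 left.
February 2000 has 29 days (2000 is a leap year (divisible by 400)): 976 − 29 = 947 left.
March 2000 has 31 days: 947 − 31 = 916 left.
April 2000 has 30 days: 916 − 30 = 886 left.
May 2000 has 31 days: 886 − 31 = 855 left.
June 2000 has 30 days: 855 − 30 = 825 left.
July 2000 has 31 days: 825 − 31 = 794 left.
August 2000 has 31 days: 794 − 31 = 763 left.
September 2000 has 30 days: 763 − 30 = 733 left.
October 2000 has 31 days: 733 − 31 = 702 left.
November 2000 has 30 days: 702 − 30 = 672 left.
December 2000 has 31 days: 672 − 31 = 641 left.
January 2001 has 31 days: 641 − 31 = 610 left.
February 2001 has 28 days (2001 is not a leap year): 610 − 28 = 582 left.
March 2001 has 31 days: 582 − 31 = 551 left.
April 2001 has 30 days: 551 − 30 = 521 left.
May 2001 has 31 days: 521 − 31 = 490 left.
June 2001 has 30 days: 490 − 30 = 460 left.
July 2001 has 31 days: 460 − 31 = 429 left.
August 2001 has 31 days: 429 − 31 = 398 left.
September 2001 has 30 days: 398 − 30 = 368 left.
October 2001 has 31 days: 368 − 31 = 337 left.
November 2001 has 30 days: 337 − 30 = 307 left.
December 2001 has 31 days: 307 − 31 = 276 left.
January 2002 has 31 days: 276 − 31 = 245 left.
February 2002 has 28 days (2002 is not a leap year): 245 − 28 = 217 left.
March 2002 has 31 days: 217 − 31 = 186 left.
April 2002 has 30 days: 186 − 30 = 156 left.
May 2002 has 31 days: 156 − 31 = 125 left.
June 2002 has 30 days: 125 − 30 = 95 left.
July 2002 has 31 days: 95 − 31 = 64 left.
August 2002 has 31 days: 64 − 31 = 33 left.
September 2002 has 30 days: 33 − 30 = 3 left.
3 days into October 2002 → October 3, 2002.

October 3, 2002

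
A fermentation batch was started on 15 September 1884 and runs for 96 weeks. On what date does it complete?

Counting forward 96 weeks = 672 days from September 15, 1884.
September has 30 days, so 30 − 15 = 15 days remain after September 15, 1884; 672 − 15 = 657 left.
October 1884 has 31 days: 657 − 31 = 626 left.
November 1884 has 30 days: 626 − 30 = 596 left.
December 1884 has 31 days: 596 − 31 = 565 left.
January 1885 has 31 days: 565 − 31 = 534 left.
February 1885 has 28 days (1885 is not a leap year): 534 − 28 = 506 left.
March 1885 has 31 days: 506 − 31 = 475 left.
April 1885 has 30 days: 475 − 30 = 445 left.
May 1885 has 31 days: 445 − 31 = 414 left.
June 1885 has 30 days: 414 − 30 = 384 left.
July 1885 has 31 days: 384 − 31 = 353 left.
August 1885 has 31 days: 353 − 31 = 322 left.
September 1885 has 30 days: 322 − 30 = 292 left.
October 1885 has 31 days: 292 − 31 = 261 left.
November 1885 has 30 days: 261 − 30 = 231 left.
December 1885 has 31 days: 231 − 31 = 200 left.
January 1886 has 31 days: 200 − 31 = 169 left.
February 1886 has 28 days (1886 is not a leap year): 169 − 28 = 141 left.
March 1886 has 31 days: 141 − 31 = 110 left.
April 1886 has 30 days: 110 − 30 = 80 left.
May 1886 has 31 days: 80 − 31 = 49 left.
June 1886 has 30 days: 49 − 30 = 19 left.
19 days into July 1886 → July 19, 1886.

July 19, 1886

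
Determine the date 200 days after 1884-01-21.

August 8, 1884

Advancing 200 days from January 21, 1884.
January has 31 days, so 31 − 21 = 10 days remain after January 21, 1884; 200 − 10 = 190 left.
February 1884 has 29 days (1884 is a leap year): 190 − 29 = 161 left.
March 1884 has 31 days: 161 − 31 = 130 left.
April 1884 has 30 days: 130 − 30 = 100 left.
May 1884 has 31 days: 100 − 31 = 69 left.
June 1884 has 30 days: 69 − 30 = 39 left.
July 1884 has 31 days: 39 − 31 = 8 left.
8 days into August 1884 → August 8, 1884.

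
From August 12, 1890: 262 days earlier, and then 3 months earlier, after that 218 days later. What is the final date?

March 29, 1890

Counting back 262 days from August 12, 1890:
Going back 12 days from August 12, 1890 reaches the end of the previous month; 262 − 12 = 250 left.
July 1890 has 31 days: 250 − 31 = 219 left.
June 1890 has 30 days: 219 − 30 = 189 left.
May 1890 has 31 days: 189 − 31 = 158 left.
April 1890 has 30 days: 158 − 30 = 128 left.
March 1890 has 31 days: 128 − 31 = 97 left.
February 1890 has 28 days (1890 is not a leap year): 97 − 28 = 69 left.
January 1890 has 31 days: 69 − 31 = 38 left.
December 1889 has 31 days: 38 − 31 = 7 left.
November 1889 has 30 days; 30 − 7 = 23 → November 23, 1889.
Subtracting 3 months from November 23, 1889:
month 11 − 3 = 8 → August 1889.
Day 23 is valid in August, giving August 23, 1889.
Counting forward 218 days from August 23, 1889:
August has 31 days, so 31 − 23 = 8 days remain after August 23, 1889; 218 − 8 = 210 left.
September 1889 has 30 days: 210 − 30 = 180 left.
October 1889 has 31 days: 180 − 31 = 149 left.
November 1889 has 30 days: 149 − 30 = 119 left.
December 1889 has 31 days: 119 − 31 = 88 left.
January 1890 has 31 days: 88 − 31 = 57 left.
February 1890 has 28 days (1890 is not a leap year): 57 − 28 = 29 left.
29 days into March 1890 → March 29, 1890.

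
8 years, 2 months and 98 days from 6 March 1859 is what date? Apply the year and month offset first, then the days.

August 12, 1867

Counting forward 8 years, 2 months and 98 days from March 6, 1859: first the month/year part, then the days.
+8 years → 1867; month 3 + 2 = 5 → May 1867.
Day 6 is valid in May, giving May 6, 1867.
Now add 98 days from May 6, 1867.
May has 31 days, so 31 − 6 = 25 days remain after May 6, 1867; 98 − 25 = 73 left.
June 1867 has 30 days: 73 − 30 = 43 left.
July 1867 has 31 days: 43 − 31 = 12 left.
12 days into August 1867 → August 12, 1867.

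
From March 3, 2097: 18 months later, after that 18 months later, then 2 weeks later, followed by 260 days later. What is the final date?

December 2, 2100

Adding 18 months from March 3, 2097:
month 3 + 18 = 21, which is month 9 of year 2098 → September 2098.
Day 3 is valid in September, giving September 3, 2098.
Advancing 18 months from September 3, 2098:
month 9 + 18 = 27, which is month 3 of year 2100 → March 2100.
Day 3 is valid in March, giving March 3, 2100.
Counting forward 2 weeks (= 14 days) from March 3, 2100:
March has 31 days; 3 + 14 = 17, still in March.
Advancing 260 days from March 17, 2100:
March has 31 days, so 31 − 17 = 14 days remain after March 17, 2100; 260 − 14 = 246 left.
April 2100 has 30 days: 246 − 30 = 216 left.
May 2100 has 31 days: 216 − 31 = 185 left.
June 2100 has 30 days: 185 − 30 = 155 left.
July 2100 has 31 days: 155 − 31 = 124 left.
August 2100 has 31 days: 124 − 31 = 93 left.
September 2100 has 30 days: 93 − 30 = 63 left.
October 2100 has 31 days: 63 − 31 = 32 left.
November 2100 has 30 days: 32 − 30 = 2 left.
2 days into December 2100 → December 2, 2100.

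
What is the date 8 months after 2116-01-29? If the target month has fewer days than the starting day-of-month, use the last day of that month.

Advancing 8 months from January 29, 2116.
month 1 + 8 = 9 → September 2116.
Day 29 is valid in September, giving September 29, 2116.

September 29, 2116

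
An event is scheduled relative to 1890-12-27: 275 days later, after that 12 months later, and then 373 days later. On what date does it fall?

October 6, 1893

Advancing 275 days from December 27, 1890:
December has 31 days, so 31 − 27 = 4 days remain after December 27, 1890; 275 − 4 = 271 left.
January 1891 has 31 days: 271 − 31 = 240 left.
February 1891 has 28 days (1891 is not a leap year): 240 − 28 = 212 left.
March 1891 has 31 days: 212 − 31 = 181 left.
April 1891 has 30 days: 181 − 30 = 151 left.
May 1891 has 31 days: 151 − 31 = 120 left.
June 1891 has 30 days: 120 − 30 = 90 left.
July 1891 has 31 days: 90 − 31 = 59 left.
August 1891 has 31 days: 59 − 31 = 28 left.
28 days into September 1891 → September 28, 1891.
Adding 12 months from September 28, 1891:
month 9 + 12 = 21, which is month 9 of year 1892 → September 1892.
Day 28 is valid in September, giving September 28, 1892.
Counting forward 373 days from September 28, 1892:
September has 30 days, so 30 − 28 = 2 days remain after September 28, 1892; 373 − 2 = 371 left.
October 1892 has 31 days: 371 − 31 = 340 left.
November 1892 has 30 days: 340 − 30 = 310 left.
December 1892 has 31 days: 310 − 31 = 279 left.
January 1893 has 31 days: 279 − 31 = 248 left.
February 1893 has 28 days (1893 is not a leap year): 248 − 28 = 220 left.
March 1893 has 31 days: 220 − 31 = 189 left.
April 1893 has 30 days: 189 − 30 = 159 left.
May 1893 has 31 days: 159 − 31 = 128 left.
June 1893 has 30 days: 128 − 30 = 98 left.
July 1893 has 31 days: 98 − 31 = 67 left.
August 1893 has 31 days: 67 − 31 = 36 left.
September 1893 has 30 days: 36 − 30 = 6 left.
6 days into October 1893 → October 6, 1893.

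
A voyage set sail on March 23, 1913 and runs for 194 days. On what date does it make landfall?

Advancing 194 days from March 23, 1913.
March has 31 days, so 31 − 23 = 8 days remain after March 23, 1913; 194 − 8 = 186 left.
April 1913 has 30 days: 186 − 30 = 156 left.
May 1913 has 31 days: 156 − 31 = 125 left.
June 1913 has 30 days: 125 − 30 = 95 left.
July 1913 has 31 days: 95 − 31 = 64 left.
August 1913 has 31 days: 64 − 31 = 33 left.
September 1913 has 30 days: 33 − 30 = 3 left.
3 days into October 1913 → October 3, 1913.

October 3, 1913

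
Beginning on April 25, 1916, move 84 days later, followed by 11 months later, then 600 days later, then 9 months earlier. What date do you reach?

Counting forward 84 days from April 25, 1916:
April has 30 days, so 30 − 25 = 5 days remain after April 25, 1916; 84 − 5 = 79 left.
May 1916 has 31 days: 79 − 31 = 48 left.
June 1916 has 30 days: 48 − 30 = 18 left.
18 days into July 1916 → July 18, 1916.
Advancing 11 months from July 18, 1916:
month 7 + 11 = 18, which is month 6 of year 1917 → June 1917.
Day 18 is valid in June, giving June 18, 1917.
Adding 600 days from June 18, 1917:
June has 30 days, so 30 − 18 = 12 days remain after June 18, 1917; 600 − 12 = 588 left.
July 1917 has 31 days: 588 − 31 = 557 left.
August 1917 has 31 days: 557 − 31 = 526 left.
September 1917 has 30 days: 526 − 30 = 496 left.
October 1917 has 31 days: 496 − 31 = 465 left.
November 1917 has 30 days: 465 − 30 = 435 left.
December 1917 has 31 days: 435 − 31 = 404 left.
January 1918 has 31 days: 404 − 31 = 373 left.
February 1918 has 28 days (1918 is not a leap year): 373 − 28 = 345 left.
March 1918 has 31 days: 345 − 31 = 314 left.
April 1918 has 30 days: 314 − 30 = 284 left.
May 1918 has 31 days: 284 − 31 = 253 left.
June 1918 has 30 days: 253 − 30 = 223 left.
July 1918 has 31 days: 223 − 31 = 192 left.
August 1918 has 31 days: 192 − 31 = 161 left.
September 1918 has 30 days: 161 − 30 = 131 left.
October 1918 has 31 days: 131 − 31 = 100 left.
November 1918 has 30 days: 100 − 30 = 70 left.
December 1918 has 31 days: 70 − 31 = 39 left.
January 1919 has 31 days: 39 − 31 = 8 left.
8 days into February 1919 → February 8, 1919.
Going back 9 months from February 8, 1919:
month 2 − 9 = -7, which is month 5 of year 1918 → May 1918.
Day 8 is valid in May, giving May 8, 1918.

May 8, 1918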